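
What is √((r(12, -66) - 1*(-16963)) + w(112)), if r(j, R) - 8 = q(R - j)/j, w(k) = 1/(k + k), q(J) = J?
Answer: √53200686/56 ≈ 130.25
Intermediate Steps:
w(k) = 1/(2*k)
r(j, R) = 8 + (R - j)/j
√((r(12, -66) - 1*(-16963)) + w(112)) = √(((7 - 66/12) - 1*(-16963)) + (½)/112) = √(((7 - 66*1/12) + 16963) + (½)*(1/112)) = √(((7 - 11/2) + 16963) + 1/224) = √((3/2 + 16963) + 1/224) = √(33929/2 + 1/224) = √(3800049/224) = √53200686/56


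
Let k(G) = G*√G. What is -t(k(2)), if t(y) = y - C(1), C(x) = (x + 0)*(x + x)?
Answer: 2 - 2*√2 ≈ -0.82843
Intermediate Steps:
C(x) = 2*x² (C(x) = x*(2*x) = 2*x²)
k(G) = G^(3/2)
t(y) = -2 + y (t(y) = y - 2*1² = y - 2 = -2 + y)
-t(k(2)) = -(-2 + 2^(3/2)) = -(-2 + 2*√2) = 2 - 2*√2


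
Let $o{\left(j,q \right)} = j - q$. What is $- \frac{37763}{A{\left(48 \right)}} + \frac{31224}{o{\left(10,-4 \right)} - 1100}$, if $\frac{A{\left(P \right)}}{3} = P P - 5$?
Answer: $- \frac{3884281}{113487} \approx -34.227$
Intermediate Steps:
$A{\left(P \right)} = -15 + 3 P^{2}$ ($A{\left(P \right)} = 3 \left(P P - 5\right) = 3 \left(P^{2} - 5\right) = 3 \left(-5 + P^{2}\right) = -15 + 3 P^{2}$)
$- \frac{37763}{A{\left(48 \right)}} + \frac{31224}{o{\left(10,-4 \right)} - 1100} = - \frac{37763}{-15 + 3 \cdot 48^{2}} + \frac{31224}{\left(10 - -4\right) - 1100} = - \frac{37763}{-15 + 3 \cdot 2304} + \frac{31224}{\left(10 + 4\right) - 1100} = - \frac{37763}{-15 + 6912} + \frac{31224}{14 - 1100} = - \frac{37763}{6897} + \frac{31224}{-1086} = \left(-37763\right) \frac{1}{6897} + 31224 \left(- \frac{1}{1086}\right) = - \frac{3433}{627} - \frac{5204}{181} = - \frac{3884281}{113487}$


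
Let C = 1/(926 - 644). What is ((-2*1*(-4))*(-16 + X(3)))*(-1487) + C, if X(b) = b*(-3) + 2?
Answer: 77157457/282 ≈ 2.7361e+5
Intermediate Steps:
C = 1/282 ≈ 0.0035461
X(b) = 2 - 3*b (X(b) = -3*b + 2 = 2 - 3*b)
((-2*1*(-4))*(-16 + X(3)))*(-1487) + C = ((-2*1*(-4))*(-16 + (2 - 3*3)))*(-1487) + 1/282 = ((-2*(-4))*(-16 + (2 - 9)))*(-1487) + 1/282 = (8*(-16 - 7))*(-1487) + 1/282 = (8*(-23))*(-1487) + 1/282 = -184*(-1487) + 1/282 = 273608 + 1/282 = 77157457/282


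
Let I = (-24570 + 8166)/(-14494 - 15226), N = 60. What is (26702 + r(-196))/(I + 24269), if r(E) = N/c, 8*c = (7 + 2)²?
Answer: 5357877020/4868714817 ≈ 1.1005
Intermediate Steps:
I = 4101/7430 (I = -16404/(-29720) = -16404*(-1/29720) = 4101/7430 ≈ 0.55195)
c = 81/8 (c = (7 + 2)²/8 = (⅛)*9² = (⅛)*81 = 81/8 ≈ 10.125)
r(E) = 160/27 (r(E) = 60/(81/8) = 60*(8/81) = 160/27)
(26702 + r(-196))/(I + 24269) = (26702 + 160/27)/(4101/7430 + 24269) = 721114/(27*(180322771/7430)) = (721114/27)*(7430/180322771) = 5357877020/4868714817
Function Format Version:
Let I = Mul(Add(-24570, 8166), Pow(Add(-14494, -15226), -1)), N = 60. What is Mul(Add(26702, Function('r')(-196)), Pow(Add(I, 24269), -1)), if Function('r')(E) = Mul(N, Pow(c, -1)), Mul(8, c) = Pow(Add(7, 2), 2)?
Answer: Rational(5357877020, 4868714817) ≈ 1.1005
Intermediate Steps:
I = Rational(4101, 7430) (I = Mul(-16404, Pow(-29720, -1)) = Mul(-16404, Rational(-1, 29720)) = Rational(4101, 7430) ≈ 0.55195)
c = Rational(81, 8) (c = Mul(Rational(1, 8), Pow(Add(7, 2), 2)) = Mul(Rational(1, 8), Pow(9, 2)) = Mul(Rational(1, 8), 81) = Rational(81, 8) ≈ 10.125)
Function('r')(E) = Rational(160, 27) (Function('r')(E) = Mul(60, Pow(Rational(81, 8), -1)) = Mul(60, Rational(8, 81)) = Rational(160, 27))
Mul(Add(26702, Function('r')(-196)), Pow(Add(I, 24269), -1)) = Mul(Add(26702, Rational(160, 27)), Pow(Add(Rational(4101, 7430), 24269), -1)) = Mul(Rational(721114, 27), Pow(Rational(180322771, 7430), -1)) = Mul(Rational(721114, 27), Rational(7430, 180322771)) = Rational(5357877020, 4868714817)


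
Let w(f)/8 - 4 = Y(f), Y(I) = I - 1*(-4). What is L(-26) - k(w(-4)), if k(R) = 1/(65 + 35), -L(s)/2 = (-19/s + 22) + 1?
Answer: -61713/1300 ≈ -47.472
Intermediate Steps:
Y(I) = 4 + I (Y(I) = I + 4 = 4 + I)
w(f) = 64 + 8*f (w(f) = 32 + 8*(4 + f) = 32 + (32 + 8*f) = 64 + 8*f)
L(s) = -46 + 38/s (L(s) = -2*((-19/s + 22) + 1) = -2*((22 - 19/s) + 1) = -2*(23 - 19/s) = -46 + 38/s)
k(R) = 1/100
L(-26) - k(w(-4)) = (-46 + 38/(-26)) - 1*1/100 = (-46 + 38*(-1/26)) - 1/100 = (-46 - 19/13) - 1/100 = -617/13 - 1/100 = -61713/1300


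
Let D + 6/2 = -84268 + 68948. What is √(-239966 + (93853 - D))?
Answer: I*√130790 ≈ 361.65*I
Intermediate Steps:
D = -15323 (D = -3 + (-84268 + 68948) = -3 - 15320 = -15323)
√(-239966 + (93853 - D)) = √(-239966 + (93853 - 1*(-15323))) = √(-239966 + (93853 + 15323)) = √(-239966 + 109176) = √(-130790) = I*√130790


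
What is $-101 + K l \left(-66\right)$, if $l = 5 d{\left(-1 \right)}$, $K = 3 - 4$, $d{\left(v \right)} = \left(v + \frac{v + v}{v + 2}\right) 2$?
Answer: $-2081$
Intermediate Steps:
$d{\left(v \right)} = 2 v + \frac{4 v}{2 + v}$ ($d{\left(v \right)} = \left(v + \frac{2 v}{2 + v}\right) 2 = 2 v + \frac{4 v}{2 + v}$)
$K = -1$
$l = -30$ ($l = 5 \cdot 2 \left(-1\right) \frac{1}{2 - 1} \left(4 - 1\right) = 5 \cdot 2 \left(-1\right) 1^{-1} \cdot 3 = 5 \cdot 2 \left(-1\right) 1 \cdot 3 = 5 \left(-6\right) = -30$)
$-101 + K l \left(-66\right) = -101 + \left(-1\right) \left(-30\right) \left(-66\right) = -101 + 30 \left(-66\right) = -101 - 1980 = -2081$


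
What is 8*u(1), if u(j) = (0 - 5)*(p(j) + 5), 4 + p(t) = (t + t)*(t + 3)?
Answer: -360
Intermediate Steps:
p(t) = -4 + 2*t*(3 + t) (p(t) = -4 + (t + t)*(t + 3) = -4 + (2*t)*(3 + t) = -4 + 2*t*(3 + t))
u(j) = -5 - 30*j - 10*j² (u(j) = (0 - 5)*((-4 + 2*j² + 6*j) + 5) = -5*(1 + 2*j² + 6*j) = -5 - 30*j - 10*j²)
8*u(1) = 8*(-5 - 30*1 - 10*1²) = 8*(-5 - 30 - 10*1) = 8*(-5 - 30 - 10) = 8*(-45) = -360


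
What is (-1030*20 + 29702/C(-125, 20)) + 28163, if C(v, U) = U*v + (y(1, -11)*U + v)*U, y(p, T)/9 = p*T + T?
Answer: 318387449/42100 ≈ 7562.6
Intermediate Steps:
y(p, T) = 9*T + 9*T*p (y(p, T) = 9*(p*T + T) = 9*(T*p + T) = 9*(T + T*p) = 9*T + 9*T*p)
C(v, U) = U*v + U*(v - 198*U) (C(v, U) = U*v + ((9*(-11)*(1 + 1))*U + v)*U = U*v + ((9*(-11)*2)*U + v)*U = U*v + (-198*U + v)*U = U*v + (v - 198*U)*U = U*v + U*(v - 198*U))
(-1030*20 + 29702/C(-125, 20)) + 28163 = (-1030*20 + 29702/((2*20*(-125 - 99*20)))) + 28163 = (-20600 + 29702/((2*20*(-125 - 1980)))) + 28163 = (-20600 + 29702/((2*20*(-2105)))) + 28163 = (-20600 + 29702/(-84200)) + 28163 = (-20600 + 29702*(-1/84200)) + 28163 = (-20600 - 14851/42100) + 28163 = -867274851/42100 + 28163 = 318387449/42100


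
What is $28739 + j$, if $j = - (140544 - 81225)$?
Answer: $-30580$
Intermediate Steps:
$j = -59319$ ($j = \left(-1\right) 59319 = -59319$)
$28739 + j = 28739 - 59319 = -30580$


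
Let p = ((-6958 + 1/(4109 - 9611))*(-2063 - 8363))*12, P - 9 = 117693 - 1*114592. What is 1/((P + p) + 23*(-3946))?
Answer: 917/798195012068 ≈ 1.1488e-9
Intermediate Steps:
P = 3110 (P = 9 + (117693 - 1*114592) = 9 + (117693 - 114592) = 9 + 3101 = 3110)
p = 798275385284/917 (p = ((-6958 + 1/(-5502))*(-10426))*12 = ((-6958 - 1/5502)*(-10426))*12 = -38282917/5502*(-10426)*12 = (199568846321/2751)*12 = 798275385284/917 ≈ 8.7053e+8)
1/((P + p) + 23*(-3946)) = 1/((3110 + 798275385284/917) + 23*(-3946)) = 1/(798278237154/917 - 90758) = 1/(798195012068/917) = 917/798195012068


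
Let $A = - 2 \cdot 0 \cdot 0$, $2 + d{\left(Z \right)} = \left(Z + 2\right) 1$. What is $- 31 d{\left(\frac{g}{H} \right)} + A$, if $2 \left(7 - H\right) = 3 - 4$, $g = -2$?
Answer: $\frac{124}{15} \approx 8.2667$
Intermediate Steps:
$H = \frac{15}{2}$ ($H = 7 - \frac{3 - 4}{2} = 7 - - \frac{1}{2} = 7 + \frac{1}{2} = \frac{15}{2} \approx 7.5$)
$d{\left(Z \right)} = Z$ ($d{\left(Z \right)} = -2 + \left(Z + 2\right) 1 = -2 + \left(2 + Z\right) 1 = -2 + \left(2 + Z\right) = Z$)
$A = 0$ ($A = \left(-2\right) 0 = 0$)
$- 31 d{\left(\frac{g}{H} \right)} + A = - 31 \left(- \frac{2}{\frac{15}{2}}\right) + 0 = - 31 \left(\left(-2\right) \frac{2}{15}\right) + 0 = \left(-31\right) \left(- \frac{4}{15}\right) + 0 = \frac{124}{15} + 0 = \frac{124}{15}$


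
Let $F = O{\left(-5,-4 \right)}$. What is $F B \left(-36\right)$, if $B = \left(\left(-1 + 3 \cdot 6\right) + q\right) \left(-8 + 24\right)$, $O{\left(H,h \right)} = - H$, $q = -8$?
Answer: $-25920$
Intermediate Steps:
$F = 5$ ($F = \left(-1\right) \left(-5\right) = 5$)
$B = 144$ ($B = \left(\left(-1 + 3 \cdot 6\right) - 8\right) \left(-8 + 24\right) = \left(\left(-1 + 18\right) - 8\right) 16 = \left(17 - 8\right) 16 = 9 \cdot 16 = 144$)
$F B \left(-36\right) = 5 \cdot 144 \left(-36\right) = 720 \left(-36\right) = -25920$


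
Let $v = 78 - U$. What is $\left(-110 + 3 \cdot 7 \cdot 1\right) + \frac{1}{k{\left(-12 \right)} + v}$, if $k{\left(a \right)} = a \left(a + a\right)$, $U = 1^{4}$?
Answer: $- \frac{32484}{365} \approx -88.997$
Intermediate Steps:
$U = 1$
$v = 77$ ($v = 78 - 1 = 77$)
$k{\left(a \right)} = 2 a^{2}$ ($k{\left(a \right)} = a 2 a = 2 a^{2}$)
$\left(-110 + 3 \cdot 7 \cdot 1\right) + \frac{1}{k{\left(-12 \right)} + v} = \left(-110 + 3 \cdot 7 \cdot 1\right) + \frac{1}{2 \left(-12\right)^{2} + 77} = \left(-110 + 21 \cdot 1\right) + \frac{1}{2 \cdot 144 + 77} = \left(-110 + 21\right) + \frac{1}{288 + 77} = -89 + \frac{1}{365} = - \frac{32484}{365}$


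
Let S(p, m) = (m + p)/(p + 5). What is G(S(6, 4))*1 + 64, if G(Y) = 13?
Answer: 77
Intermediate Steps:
S(p, m) = (m + p)/(5 + p)
G(S(6, 4))*1 + 64 = 13*1 + 64 = 13 + 64 = 77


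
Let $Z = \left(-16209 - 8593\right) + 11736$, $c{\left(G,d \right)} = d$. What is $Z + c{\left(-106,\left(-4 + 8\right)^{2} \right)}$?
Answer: $-13050$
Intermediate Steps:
$Z = -13066$ ($Z = -24802 + 11736 = -13066$)
$Z + c{\left(-106,\left(-4 + 8\right)^{2} \right)} = -13066 + \left(-4 + 8\right)^{2} = -13066 + 4^{2} = -13066 + 16 = -13050$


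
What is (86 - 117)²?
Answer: 961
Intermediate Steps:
(86 - 117)² = (-31)² = 961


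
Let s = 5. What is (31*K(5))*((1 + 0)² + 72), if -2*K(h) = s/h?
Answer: -2263/2 ≈ -1131.5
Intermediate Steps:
K(h) = -5/(2*h)
(31*K(5))*((1 + 0)² + 72) = (31*(-5/2/5))*((1 + 0)² + 72) = (31*(-5/2*⅕))*(1² + 72) = (31*(-½))*(1 + 72) = -31/2*73 = -2263/2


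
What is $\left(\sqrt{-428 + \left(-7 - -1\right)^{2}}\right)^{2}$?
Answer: $-392$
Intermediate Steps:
$\left(\sqrt{-428 + \left(-7 - -1\right)^{2}}\right)^{2} = \left(\sqrt{-428 + \left(-7 + \left(-4 + 5\right)\right)^{2}}\right)^{2} = \left(\sqrt{-428 + \left(-7 + 1\right)^{2}}\right)^{2} = \left(\sqrt{-428 + \left(-6\right)^{2}}\right)^{2} = \left(\sqrt{-428 + 36}\right)^{2} = \left(\sqrt{-392}\right)^{2} = \left(14 i \sqrt{2}\right)^{2} = -392$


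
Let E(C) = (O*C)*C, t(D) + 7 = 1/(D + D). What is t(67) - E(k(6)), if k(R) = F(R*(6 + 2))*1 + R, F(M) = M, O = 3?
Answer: -1173169/134 ≈ -8755.0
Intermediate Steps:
t(D) = -7 + 1/(2*D) (t(D) = -7 + 1/(D + D) = -7 + 1/(2*D))
k(R) = 9*R (k(R) = (R*(6 + 2))*1 + R = (R*8)*1 + R = (8*R)*1 + R = 8*R + R = 9*R)
E(C) = 3*C² (E(C) = (3*C)*C = 3*C²)
t(67) - E(k(6)) = (-7 + (½)/67) - 3*(9*6)² = (-7 + (½)*(1/67)) - 3*54² = (-7 + 1/134) - 3*2916 = -937/134 - 1*8748 = -937/134 - 8748 = -1173169/134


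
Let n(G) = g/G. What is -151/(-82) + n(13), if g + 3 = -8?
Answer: 1061/1066 ≈ 0.99531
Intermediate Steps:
g = -11 (g = -3 - 8 = -11)
n(G) = -11/G
-151/(-82) + n(13) = -151/(-82) - 11/13 = -1/82*(-151) - 11*1/13 = 151/82 - 11/13 = 1061/1066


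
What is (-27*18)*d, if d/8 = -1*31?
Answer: 120528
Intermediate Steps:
d = -248 (d = 8*(-1*31) = 8*(-31) = -248)
(-27*18)*d = -27*18*(-248) = -486*(-248) = 120528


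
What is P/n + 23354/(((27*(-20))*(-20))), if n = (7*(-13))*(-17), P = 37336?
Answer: 16898363/642600 ≈ 26.297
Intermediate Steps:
n = 1547 (n = -91*(-17) = 1547)
P/n + 23354/(((27*(-20))*(-20))) = 37336/1547 + 23354/(((27*(-20))*(-20))) = 37336*(1/1547) + 23354/((-540*(-20))) = 2872/119 + 23354/10800 = 2872/119 + 23354*(1/10800) = 2872/119 + 11677/5400 = 16898363/642600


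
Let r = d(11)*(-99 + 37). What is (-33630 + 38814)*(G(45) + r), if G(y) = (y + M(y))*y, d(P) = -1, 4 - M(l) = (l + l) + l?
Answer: -19740672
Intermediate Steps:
M(l) = 4 - 3*l (M(l) = 4 - ((l + l) + l) = 4 - (2*l + l) = 4 - 3*l)
r = 62 (r = -(-99 + 37) = -1*(-62) = 62)
G(y) = y*(4 - 2*y) (G(y) = (y + (4 - 3*y))*y = (4 - 2*y)*y = y*(4 - 2*y))
(-33630 + 38814)*(G(45) + r) = (-33630 + 38814)*(2*45*(2 - 1*45) + 62) = 5184*(2*45*(2 - 45) + 62) = 5184*(2*45*(-43) + 62) = 5184*(-3870 + 62) = 5184*(-3808) = -19740672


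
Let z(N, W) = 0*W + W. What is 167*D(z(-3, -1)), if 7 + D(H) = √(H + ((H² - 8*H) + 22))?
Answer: -1169 + 167*√30 ≈ -254.30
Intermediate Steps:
z(N, W) = W (z(N, W) = 0 + W = W)
D(H) = -7 + √(22 + H² - 7*H) (D(H) = -7 + √(H + ((H² - 8*H) + 22)) = -7 + √(H + (22 + H² - 8*H)) = -7 + √(22 + H² - 7*H))
167*D(z(-3, -1)) = 167*(-7 + √(22 + (-1)² - 7*(-1))) = 167*(-7 + √(22 + 1 + 7)) = 167*(-7 + √30) = -1169 + 167*√30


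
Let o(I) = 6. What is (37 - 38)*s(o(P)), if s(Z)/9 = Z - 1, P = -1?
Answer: -45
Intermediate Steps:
s(Z) = -9 + 9*Z (s(Z) = 9*(Z - 1) = 9*(-1 + Z) = -9 + 9*Z)
(37 - 38)*s(o(P)) = (37 - 38)*(-9 + 9*6) = -(-9 + 54) = -1*45 = -45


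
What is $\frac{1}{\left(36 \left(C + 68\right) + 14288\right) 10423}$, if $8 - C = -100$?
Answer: $\frac{1}{214963952} \approx 4.6519 \cdot 10^{-9}$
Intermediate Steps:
$C = 108$ ($C = 8 - -100 = 8 + 100 = 108$)
$\frac{1}{\left(36 \left(C + 68\right) + 14288\right) 10423} = \frac{1}{\left(36 \left(108 + 68\right) + 14288\right) 10423} = \frac{1}{36 \cdot 176 + 14288} \cdot \frac{1}{10423} = \frac{1}{6336 + 14288} \cdot \frac{1}{10423} = \frac{1}{20624} \cdot \frac{1}{10423} = \frac{1}{214963952}$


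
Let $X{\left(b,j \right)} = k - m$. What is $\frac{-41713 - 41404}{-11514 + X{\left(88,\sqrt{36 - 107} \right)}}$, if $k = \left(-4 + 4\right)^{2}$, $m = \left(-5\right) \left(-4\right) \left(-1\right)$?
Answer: $\frac{83117}{11494} \approx 7.2313$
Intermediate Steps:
$m = -20$ ($m = 20 \left(-1\right) = -20$)
$k = 0$ ($k = 0^{2} = 0$)
$X{\left(b,j \right)} = 20$ ($X{\left(b,j \right)} = 0 - -20 = 0 + 20 = 20$)
$\frac{-41713 - 41404}{-11514 + X{\left(88,\sqrt{36 - 107} \right)}} = \frac{-41713 - 41404}{-11514 + 20} = - \frac{83117}{-11494} = \left(-83117\right) \left(- \frac{1}{11494}\right) = \frac{83117}{11494}$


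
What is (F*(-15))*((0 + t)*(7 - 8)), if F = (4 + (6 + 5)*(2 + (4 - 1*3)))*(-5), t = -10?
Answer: 27750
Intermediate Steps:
F = -185 (F = (4 + 11*(2 + (4 - 3)))*(-5) = (4 + 11*(2 + 1))*(-5) = (4 + 11*3)*(-5) = (4 + 33)*(-5) = 37*(-5) = -185)
(F*(-15))*((0 + t)*(7 - 8)) = (-185*(-15))*((0 - 10)*(7 - 8)) = 2775*(-10*(-1)) = 2775*10 = 27750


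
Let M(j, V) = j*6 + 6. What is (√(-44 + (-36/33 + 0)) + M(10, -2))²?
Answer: 47420/11 + 48*I*√341 ≈ 4310.9 + 886.38*I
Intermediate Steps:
M(j, V) = 6 + 6*j (M(j, V) = 6*j + 6 = 6 + 6*j)
(√(-44 + (-36/33 + 0)) + M(10, -2))² = (√(-44 + (-36/33 + 0)) + (6 + 6*10))² = (√(-44 + (-36*1/33 + 0)) + (6 + 60))² = (√(-44 + (-12/11 + 0)) + 66)² = (√(-44 - 12/11) + 66)² = (√(-496/11) + 66)² = (4*I*√341/11 + 66)² = (66 + 4*I*√341/11)²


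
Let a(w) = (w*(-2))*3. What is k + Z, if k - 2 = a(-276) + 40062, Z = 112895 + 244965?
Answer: 399580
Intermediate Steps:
a(w) = -6*w (a(w) = -2*w*3 = -6*w)
Z = 357860
k = 41720 (k = 2 + (-6*(-276) + 40062) = 2 + (1656 + 40062) = 2 + 41718 = 41720)
k + Z = 41720 + 357860 = 399580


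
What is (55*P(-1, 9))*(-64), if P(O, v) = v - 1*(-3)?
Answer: -42240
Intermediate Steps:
P(O, v) = 3 + v (P(O, v) = v + 3 = 3 + v)
(55*P(-1, 9))*(-64) = (55*(3 + 9))*(-64) = (55*12)*(-64) = 660*(-64) = -42240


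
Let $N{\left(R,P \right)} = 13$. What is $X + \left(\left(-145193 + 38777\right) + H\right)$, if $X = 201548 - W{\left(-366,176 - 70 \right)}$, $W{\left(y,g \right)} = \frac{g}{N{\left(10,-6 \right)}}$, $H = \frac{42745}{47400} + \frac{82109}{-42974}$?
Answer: $\frac{251890778827739}{2648057880} \approx 95123.0$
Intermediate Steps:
$H = - \frac{205504297}{203696760}$ ($H = 42745 \cdot \frac{1}{47400} + 82109 \left(- \frac{1}{42974}\right) = \frac{8549}{9480} - \frac{82109}{42974} = - \frac{205504297}{203696760} \approx -1.0089$)
$W{\left(y,g \right)} = \frac{g}{13}$
$X = \frac{2620018}{13}$ ($X = 201548 - \frac{176 - 70}{13} = 201548 - \frac{1}{13} \cdot 106 = 201548 - \frac{106}{13} = \frac{2620018}{13} \approx 2.0154 \cdot 10^{5}$)
$X + \left(\left(-145193 + 38777\right) + H\right) = \frac{2620018}{13} + \left(\left(-145193 + 38777\right) - \frac{205504297}{203696760}\right) = \frac{2620018}{13} - \frac{21676799916457}{203696760} = \frac{251890778827739}{2648057880}$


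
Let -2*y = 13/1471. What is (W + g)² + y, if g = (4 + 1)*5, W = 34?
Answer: 10241089/2942 ≈ 3481.0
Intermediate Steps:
g = 25 (g = 5*5 = 25)
y = -13/2942 (y = -13/(2*1471) = -½*13/1471 = -13/2942 ≈ -0.0044188)
(W + g)² + y = (34 + 25)² - 13/2942 = 59² - 13/2942 = 3481 - 13/2942 = 10241089/2942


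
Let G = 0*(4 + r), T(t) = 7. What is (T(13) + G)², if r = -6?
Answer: 49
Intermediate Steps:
G = 0 (G = 0*(4 - 6) = 0*(-2) = 0)
(T(13) + G)² = (7 + 0)² = 7² = 49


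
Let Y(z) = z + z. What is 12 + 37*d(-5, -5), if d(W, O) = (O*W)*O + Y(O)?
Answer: -4983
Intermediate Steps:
Y(z) = 2*z
d(W, O) = 2*O + W*O² (d(W, O) = (O*W)*O + 2*O = W*O² + 2*O = 2*O + W*O²)
12 + 37*d(-5, -5) = 12 + 37*(-5*(2 - 5*(-5))) = 12 + 37*(-5*(2 + 25)) = 12 + 37*(-5*27) = 12 + 37*(-135) = 12 - 4995 = -4983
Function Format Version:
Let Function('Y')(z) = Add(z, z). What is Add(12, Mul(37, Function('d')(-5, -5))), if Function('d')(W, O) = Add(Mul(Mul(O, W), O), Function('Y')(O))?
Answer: -4983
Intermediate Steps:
Function('Y')(z) = Mul(2, z)
Function('d')(W, O) = Add(Mul(2, O), Mul(W, Pow(O, 2))) (Function('d')(W, O) = Add(Mul(Mul(O, W), O), Mul(2, O)) = Add(Mul(W, Pow(O, 2)), Mul(2, O)) = Add(Mul(2, O), Mul(W, Pow(O, 2))))
Add(12, Mul(37, Function('d')(-5, -5))) = Add(12, Mul(37, Mul(-5, Add(2, Mul(-5, -5))))) = Add(12, Mul(37, Mul(-5, Add(2, 25)))) = Add(12, Mul(37, Mul(-5, 27))) = Add(12, Mul(37, -135)) = Add(12, -4995) = -4983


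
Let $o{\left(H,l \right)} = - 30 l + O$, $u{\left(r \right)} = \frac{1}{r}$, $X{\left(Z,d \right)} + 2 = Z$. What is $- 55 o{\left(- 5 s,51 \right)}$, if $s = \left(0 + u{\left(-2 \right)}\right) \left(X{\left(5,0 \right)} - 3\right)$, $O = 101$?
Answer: $78595$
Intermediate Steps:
$X{\left(Z,d \right)} = -2 + Z$
$s = 0$ ($s = \left(0 + \frac{1}{-2}\right) \left(\left(-2 + 5\right) - 3\right) = \left(0 - \frac{1}{2}\right) \left(3 - 3\right) = \left(- \frac{1}{2}\right) 0 = 0$)
$o{\left(H,l \right)} = 101 - 30 l$ ($o{\left(H,l \right)} = - 30 l + 101 = 101 - 30 l$)
$- 55 o{\left(- 5 s,51 \right)} = - 55 \left(101 - 1530\right) = \left(-55\right) \left(-1429\right) = 78595$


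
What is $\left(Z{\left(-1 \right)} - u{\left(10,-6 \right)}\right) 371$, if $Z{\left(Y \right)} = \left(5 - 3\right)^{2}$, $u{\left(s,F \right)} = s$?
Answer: $-2226$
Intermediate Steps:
$Z{\left(Y \right)} = 4$ ($Z{\left(Y \right)} = 2^{2} = 4$)
$\left(Z{\left(-1 \right)} - u{\left(10,-6 \right)}\right) 371 = \left(4 - 10\right) 371 = \left(-6\right) 371 = -2226$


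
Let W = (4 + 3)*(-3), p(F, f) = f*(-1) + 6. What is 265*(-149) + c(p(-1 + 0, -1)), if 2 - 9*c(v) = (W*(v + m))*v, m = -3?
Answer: -354775/9 ≈ -39419.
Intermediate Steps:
p(F, f) = 6 - f (p(F, f) = -f + 6 = 6 - f)
W = -21 (W = 7*(-3) = -21)
c(v) = 2/9 - v*(63 - 21*v)/9 (c(v) = 2/9 - (-21*(v - 3))*v/9 = 2/9 - (-21*(-3 + v))*v/9 = 2/9 - (63 - 21*v)*v/9 = 2/9 - v*(63 - 21*v)/9)
265*(-149) + c(p(-1 + 0, -1)) = 265*(-149) + (2/9 - 7*(6 - 1*(-1)) + 7*(6 - 1*(-1))²/3) = -39485 + (2/9 - 7*(6 + 1) + 7*(6 + 1)²/3) = -39485 + (2/9 - 7*7 + (7/3)*7²) = -39485 + (2/9 - 49 + (7/3)*49) = -39485 + (2/9 - 49 + 343/3) = -39485 + 590/9 = -354775/9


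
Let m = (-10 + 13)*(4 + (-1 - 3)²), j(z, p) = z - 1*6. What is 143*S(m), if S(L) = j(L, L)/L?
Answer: 1287/10 ≈ 128.70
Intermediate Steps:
j(z, p) = -6 + z (j(z, p) = z - 6 = -6 + z)
m = 60 (m = 3*(4 + (-4)²) = 3*(4 + 16) = 3*20 = 60)
S(L) = (-6 + L)/L
143*S(m) = 143*((-6 + 60)/60) = 143*((1/60)*54) = 143*(9/10) = 1287/10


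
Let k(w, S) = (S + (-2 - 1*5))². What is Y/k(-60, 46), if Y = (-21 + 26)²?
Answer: 25/1521 ≈ 0.016437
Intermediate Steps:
k(w, S) = (-7 + S)² (k(w, S) = (S + (-2 - 5))² = (S - 7)² = (-7 + S)²)
Y = 25 (Y = 5² = 25)
Y/k(-60, 46) = 25/((-7 + 46)²) = 25/(39²) = 25/1521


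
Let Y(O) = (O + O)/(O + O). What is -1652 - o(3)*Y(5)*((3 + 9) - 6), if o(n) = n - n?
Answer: -1652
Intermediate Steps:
o(n) = 0
Y(O) = 1 (Y(O) = (2*O)/((2*O)) = (2*O)*(1/(2*O)) = 1)
-1652 - o(3)*Y(5)*((3 + 9) - 6) = -1652 - 0*1*((3 + 9) - 6) = -1652 - 0*(12 - 6) = -1652 - 0*6 = -1652 - 1*0 = -1652 + 0 = -1652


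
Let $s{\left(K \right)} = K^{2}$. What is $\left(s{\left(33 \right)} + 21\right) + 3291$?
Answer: $4401$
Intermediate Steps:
$\left(s{\left(33 \right)} + 21\right) + 3291 = \left(33^{2} + 21\right) + 3291 = \left(1089 + 21\right) + 3291 = 1110 + 3291 = 4401$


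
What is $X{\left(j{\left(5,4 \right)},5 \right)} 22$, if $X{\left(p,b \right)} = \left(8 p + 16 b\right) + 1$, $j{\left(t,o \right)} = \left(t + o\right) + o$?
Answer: $4070$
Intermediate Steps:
$j{\left(t,o \right)} = t + 2 o$ ($j{\left(t,o \right)} = \left(o + t\right) + o = t + 2 o$)
$X{\left(p,b \right)} = 1 + 8 p + 16 b$
$X{\left(j{\left(5,4 \right)},5 \right)} 22 = \left(1 + 8 \left(5 + 2 \cdot 4\right) + 16 \cdot 5\right) 22 = \left(1 + 8 \left(5 + 8\right) + 80\right) 22 = \left(1 + 8 \cdot 13 + 80\right) 22 = \left(1 + 104 + 80\right) 22 = 185 \cdot 22 = 4070$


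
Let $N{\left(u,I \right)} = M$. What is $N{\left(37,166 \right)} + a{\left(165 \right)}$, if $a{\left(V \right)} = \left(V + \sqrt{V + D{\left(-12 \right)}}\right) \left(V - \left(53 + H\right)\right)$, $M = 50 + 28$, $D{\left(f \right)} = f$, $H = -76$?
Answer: $31098 + 564 \sqrt{17} \approx 33423.0$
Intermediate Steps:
$M = 78$
$N{\left(u,I \right)} = 78$
$a{\left(V \right)} = \left(23 + V\right) \left(V + \sqrt{-12 + V}\right)$ ($a{\left(V \right)} = \left(V + \sqrt{V - 12}\right) \left(V - -23\right) = \left(V + \sqrt{-12 + V}\right) \left(V + \left(-53 + 76\right)\right) = \left(V + \sqrt{-12 + V}\right) \left(V + 23\right) = \left(V + \sqrt{-12 + V}\right) \left(23 + V\right) = \left(23 + V\right) \left(V + \sqrt{-12 + V}\right)$)
$N{\left(37,166 \right)} + a{\left(165 \right)} = 78 + \left(165^{2} + 23 \cdot 165 + 23 \sqrt{-12 + 165} + 165 \sqrt{-12 + 165}\right) = 78 + \left(27225 + 3795 + 23 \sqrt{153} + 165 \sqrt{153}\right) = 78 + \left(27225 + 3795 + 23 \cdot 3 \sqrt{17} + 165 \cdot 3 \sqrt{17}\right) = 78 + \left(27225 + 3795 + 69 \sqrt{17} + 495 \sqrt{17}\right) = 78 + \left(31020 + 564 \sqrt{17}\right) = 31098 + 564 \sqrt{17}$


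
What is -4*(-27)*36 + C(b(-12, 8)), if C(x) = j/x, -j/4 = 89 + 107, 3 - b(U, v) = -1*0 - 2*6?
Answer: 57536/15 ≈ 3835.7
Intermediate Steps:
b(U, v) = 15 (b(U, v) = 3 - (-1*0 - 2*6) = 3 - (0 - 12) = 3 - 1*(-12) = 3 + 12 = 15)
j = -784 (j = -4*(89 + 107) = -4*196 = -784)
C(x) = -784/x
-4*(-27)*36 + C(b(-12, 8)) = -4*(-27)*36 - 784/15 = 108*36 - 784*1/15 = 3888 - 784/15 = 57536/15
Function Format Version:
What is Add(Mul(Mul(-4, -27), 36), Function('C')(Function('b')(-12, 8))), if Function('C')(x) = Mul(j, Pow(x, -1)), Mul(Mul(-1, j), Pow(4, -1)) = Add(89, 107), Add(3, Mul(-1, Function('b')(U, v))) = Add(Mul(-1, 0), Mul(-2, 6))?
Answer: Rational(57536, 15) ≈ 3835.7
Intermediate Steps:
Function('b')(U, v) = 15 (Function('b')(U, v) = Add(3, Mul(-1, Add(Mul(-1, 0), Mul(-2, 6)))) = Add(3, Mul(-1, Add(0, -12))) = Add(3, Mul(-1, -12)) = Add(3, 12) = 15)
j = -784 (j = Mul(-4, Add(89, 107)) = Mul(-4, 196) = -784)
Function('C')(x) = Mul(-784, Pow(x, -1))
Add(Mul(Mul(-4, -27), 36), Function('C')(Function('b')(-12, 8))) = Add(Mul(Mul(-4, -27), 36), Mul(-784, Pow(15, -1))) = Add(Mul(108, 36), Mul(-784, Rational(1, 15))) = Add(3888, Rational(-784, 15)) = Rational(57536, 15)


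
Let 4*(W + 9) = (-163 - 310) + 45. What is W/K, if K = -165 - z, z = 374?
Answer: 116/539 ≈ 0.21521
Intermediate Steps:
W = -116 (W = -9 + ((-163 - 310) + 45)/4 = -9 + (-473 + 45)/4 = -9 + (¼)*(-428) = -9 - 107 = -116)
K = -539 (K = -165 - 1*374 = -165 - 374 = -539)
W/K = -116/(-539) = -116*(-1/539) = 116/539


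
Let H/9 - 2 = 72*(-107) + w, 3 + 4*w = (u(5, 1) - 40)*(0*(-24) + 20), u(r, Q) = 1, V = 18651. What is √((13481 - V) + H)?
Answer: I*√304999/2 ≈ 276.13*I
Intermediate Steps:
w = -783/4 (w = -¾ + ((1 - 40)*(0*(-24) + 20))/4 = -¾ + (-39*(0 + 20))/4 = -¾ + (-39*20)/4 = -¾ + (¼)*(-780) = -¾ - 195 = -783/4 ≈ -195.75)
H = -284319/4 (H = 18 + 9*(72*(-107) - 783/4) = 18 + 9*(-7704 - 783/4) = 18 + 9*(-31599/4) = 18 - 284391/4 = -284319/4 ≈ -71080.)
√((13481 - V) + H) = √((13481 - 1*18651) - 284319/4) = √((13481 - 18651) - 284319/4) = √(-5170 - 284319/4) = √(-304999/4) = I*√304999/2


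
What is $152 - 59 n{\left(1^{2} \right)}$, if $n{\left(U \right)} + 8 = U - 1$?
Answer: $624$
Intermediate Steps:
$n{\left(U \right)} = -9 + U$ ($n{\left(U \right)} = -8 + \left(U - 1\right) = -8 + \left(-1 + U\right) = -9 + U$)
$152 - 59 n{\left(1^{2} \right)} = 152 - 59 \left(-9 + 1^{2}\right) = 152 - 59 \left(-9 + 1\right) = 152 - -472 = 152 + 472 = 624$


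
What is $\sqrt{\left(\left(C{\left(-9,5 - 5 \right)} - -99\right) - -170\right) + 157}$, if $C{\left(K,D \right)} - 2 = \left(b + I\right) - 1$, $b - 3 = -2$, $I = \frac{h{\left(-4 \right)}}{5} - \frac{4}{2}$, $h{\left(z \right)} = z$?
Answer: $\frac{\sqrt{10630}}{5} \approx 20.62$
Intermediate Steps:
$I = - \frac{14}{5}$ ($I = - \frac{4}{5} - \frac{4}{2} = \left(-4\right) \frac{1}{5} - 2 = - \frac{4}{5} - 2 = - \frac{14}{5} \approx -2.8$)
$b = 1$ ($b = 3 - 2 = 1$)
$C{\left(K,D \right)} = - \frac{4}{5}$ ($C{\left(K,D \right)} = 2 + \left(\left(1 - \frac{14}{5}\right) - 1\right) = 2 - \frac{14}{5} = - \frac{4}{5}$)
$\sqrt{\left(\left(C{\left(-9,5 - 5 \right)} - -99\right) - -170\right) + 157} = \sqrt{\left(\left(- \frac{4}{5} - -99\right) - -170\right) + 157} = \sqrt{\left(\left(- \frac{4}{5} + 99\right) + 170\right) + 157} = \sqrt{\left(\frac{491}{5} + 170\right) + 157} = \sqrt{\frac{1341}{5} + 157} = \sqrt{\frac{2126}{5}} = \frac{\sqrt{10630}}{5}$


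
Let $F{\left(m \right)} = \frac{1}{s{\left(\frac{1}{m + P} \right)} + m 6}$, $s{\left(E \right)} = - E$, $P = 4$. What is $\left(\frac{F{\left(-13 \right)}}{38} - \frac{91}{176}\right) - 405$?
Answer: $- \frac{950591141}{2344144} \approx -405.52$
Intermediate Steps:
$F{\left(m \right)} = \frac{1}{- \frac{1}{4 + m} + 6 m}$ ($F{\left(m \right)} = \frac{1}{- \frac{1}{m + 4} + m 6} = \frac{1}{- \frac{1}{4 + m} + 6 m}$)
$\left(\frac{F{\left(-13 \right)}}{38} - \frac{91}{176}\right) - 405 = \left(\frac{\frac{1}{-1 + 6 \left(-13\right) \left(4 - 13\right)} \left(4 - 13\right)}{38} - \frac{91}{176}\right) - 405 = \left(\frac{1}{-1 + 6 \left(-13\right) \left(-9\right)} \left(-9\right) \frac{1}{38} - \frac{91}{176}\right) - 405 = \left(\frac{1}{-1 + 702} \left(-9\right) \frac{1}{38} - \frac{91}{176}\right) - 405 = \left(\frac{1}{701} \left(-9\right) \frac{1}{38} - \frac{91}{176}\right) - 405 = \left(\left(- \frac{9}{701}\right) \frac{1}{38} - \frac{91}{176}\right) - 405 = \left(- \frac{9}{26638} - \frac{91}{176}\right) - 405 = - \frac{1212821}{2344144} - 405 = - \frac{950591141}{2344144}$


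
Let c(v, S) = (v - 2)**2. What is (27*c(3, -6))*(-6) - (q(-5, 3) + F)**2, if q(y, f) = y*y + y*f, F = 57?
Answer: -4651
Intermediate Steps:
q(y, f) = y**2 + f*y
c(v, S) = (-2 + v)**2
(27*c(3, -6))*(-6) - (q(-5, 3) + F)**2 = (27*(-2 + 3)**2)*(-6) - (-5*(3 - 5) + 57)**2 = (27*1**2)*(-6) - (-5*(-2) + 57)**2 = (27*1)*(-6) - (10 + 57)**2 = 27*(-6) - 1*67**2 = -162 - 1*4489 = -162 - 4489 = -4651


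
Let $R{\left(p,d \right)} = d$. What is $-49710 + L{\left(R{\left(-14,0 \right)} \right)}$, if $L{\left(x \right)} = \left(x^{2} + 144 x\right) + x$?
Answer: $-49710$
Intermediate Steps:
$L{\left(x \right)} = x^{2} + 145 x$
$-49710 + L{\left(R{\left(-14,0 \right)} \right)} = -49710 + 0 \left(145 + 0\right) = -49710 + 0 \cdot 145 = -49710 + 0 = -49710$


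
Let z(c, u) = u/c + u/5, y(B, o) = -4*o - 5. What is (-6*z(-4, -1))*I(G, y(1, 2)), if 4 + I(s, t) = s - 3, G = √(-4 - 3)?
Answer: 21/10 - 3*I*√7/10 ≈ 2.1 - 0.79373*I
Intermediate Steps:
y(B, o) = -5 - 4*o
G = I*√7 (G = √(-7) = I*√7 ≈ 2.6458*I)
z(c, u) = u/5 + u/c (z(c, u) = u/c + u*(⅕) = u/c + u/5 = u/5 + u/c)
I(s, t) = -7 + s (I(s, t) = -4 + (s - 3) = -4 + (-3 + s) = -7 + s)
(-6*z(-4, -1))*I(G, y(1, 2)) = (-6*((⅕)*(-1) - 1/(-4)))*(-7 + I*√7) = (-6*(-⅕ - 1*(-¼)))*(-7 + I*√7) = (-6*(-⅕ + ¼))*(-7 + I*√7) = (-6*1/20)*(-7 + I*√7) = -3*(-7 + I*√7)/10 = 21/10 - 3*I*√7/10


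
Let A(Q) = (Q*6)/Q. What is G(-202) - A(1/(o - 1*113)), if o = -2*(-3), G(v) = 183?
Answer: 177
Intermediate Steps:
o = 6
A(Q) = 6 (A(Q) = (6*Q)/Q = 6)
G(-202) - A(1/(o - 1*113)) = 183 - 1*6 = 183 - 6 = 177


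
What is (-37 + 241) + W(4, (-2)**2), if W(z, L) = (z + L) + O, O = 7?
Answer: 219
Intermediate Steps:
W(z, L) = 7 + L + z (W(z, L) = (z + L) + 7 = (L + z) + 7 = 7 + L + z)
(-37 + 241) + W(4, (-2)**2) = (-37 + 241) + (7 + (-2)**2 + 4) = 204 + (7 + 4 + 4) = 204 + 15 = 219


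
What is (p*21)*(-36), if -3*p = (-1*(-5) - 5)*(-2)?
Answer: 0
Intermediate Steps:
p = 0 (p = -(-1*(-5) - 5)*(-2)/3 = -(5 - 5)*(-2)/3 = -0*(-2) = -⅓*0 = 0)
(p*21)*(-36) = (0*21)*(-36) = 0*(-36) = 0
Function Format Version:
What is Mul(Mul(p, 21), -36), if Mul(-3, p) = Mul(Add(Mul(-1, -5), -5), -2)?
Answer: 0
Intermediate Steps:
p = 0 (p = Mul(Rational(-1, 3), Mul(Add(Mul(-1, -5), -5), -2)) = Mul(Rational(-1, 3), Mul(Add(5, -5), -2)) = Mul(Rational(-1, 3), Mul(0, -2)) = Mul(Rational(-1, 3), 0) = 0)
Mul(Mul(p, 21), -36) = Mul(Mul(0, 21), -36) = Mul(0, -36) = 0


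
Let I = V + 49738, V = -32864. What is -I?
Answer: -16874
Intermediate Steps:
I = 16874 (I = -32864 + 49738 = 16874)
-I = -1*16874 = -16874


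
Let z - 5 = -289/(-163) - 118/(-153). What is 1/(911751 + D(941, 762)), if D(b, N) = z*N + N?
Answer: 8313/7633509653 ≈ 1.0890e-6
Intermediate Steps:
z = 188146/24939 (z = 5 + (-289/(-163) - 118/(-153)) = 5 + (-289*(-1/163) - 118*(-1/153)) = 5 + (289/163 + 118/153) = 5 + 63451/24939 = 188146/24939 ≈ 7.5443)
D(b, N) = 213085*N/24939 (D(b, N) = 188146*N/24939 + N = 213085*N/24939)
1/(911751 + D(941, 762)) = 1/(911751 + (213085/24939)*762) = 1/(911751 + 54123590/8313) = 1/(7633509653/8313) = 8313/7633509653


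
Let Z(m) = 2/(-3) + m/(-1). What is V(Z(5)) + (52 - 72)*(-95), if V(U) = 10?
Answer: 1910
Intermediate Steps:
Z(m) = -2/3 - m (Z(m) = 2*(-1/3) + m*(-1) = -2/3 - m)
V(Z(5)) + (52 - 72)*(-95) = 10 + (52 - 72)*(-95) = 10 - 20*(-95) = 10 + 1900 = 1910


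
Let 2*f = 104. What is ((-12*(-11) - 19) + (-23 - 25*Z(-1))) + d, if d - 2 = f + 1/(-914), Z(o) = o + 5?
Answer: 40215/914 ≈ 43.999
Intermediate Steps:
f = 52 (f = (1/2)*104 = 52)
Z(o) = 5 + o
d = 49355/914 (d = 2 + (52 + 1/(-914)) = 2 + (52 - 1/914) = 2 + 47527/914 = 49355/914 ≈ 53.999)
((-12*(-11) - 19) + (-23 - 25*Z(-1))) + d = ((-12*(-11) - 19) + (-23 - 25*(5 - 1))) + 49355/914 = ((132 - 19) + (-23 - 25*4)) + 49355/914 = (113 + (-23 - 100)) + 49355/914 = (113 - 123) + 49355/914 = -10 + 49355/914 = 40215/914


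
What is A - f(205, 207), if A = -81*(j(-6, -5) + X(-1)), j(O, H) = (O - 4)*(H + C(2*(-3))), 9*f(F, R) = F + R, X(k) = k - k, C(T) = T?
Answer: -80602/9 ≈ -8955.8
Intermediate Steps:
X(k) = 0
f(F, R) = F/9 + R/9 (f(F, R) = (F + R)/9 = F/9 + R/9)
j(O, H) = (-6 + H)*(-4 + O) (j(O, H) = (O - 4)*(H + 2*(-3)) = (-4 + O)*(H - 6) = (-4 + O)*(-6 + H) = (-6 + H)*(-4 + O))
A = -8910 (A = -81*((24 - 6*(-6) - 4*(-5) - 5*(-6)) + 0) = -81*((24 + 36 + 20 + 30) + 0) = -81*(110 + 0) = -81*110 = -8910)
A - f(205, 207) = -8910 - ((1/9)*205 + (1/9)*207) = -8910 - (205/9 + 23) = -8910 - 1*412/9 = -8910 - 412/9 = -80602/9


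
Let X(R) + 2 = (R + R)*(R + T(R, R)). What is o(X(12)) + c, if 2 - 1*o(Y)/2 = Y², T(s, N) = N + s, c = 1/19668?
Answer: -29228300111/19668 ≈ -1.4861e+6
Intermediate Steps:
c = 1/19668 ≈ 5.0844e-5
X(R) = -2 + 6*R² (X(R) = -2 + (R + R)*(R + (R + R)) = -2 + (2*R)*(R + 2*R) = -2 + (2*R)*(3*R) = -2 + 6*R²)
o(Y) = 4 - 2*Y²
o(X(12)) + c = (4 - 2*(-2 + 6*12²)²) + 1/19668 = (4 - 2*(-2 + 6*144)²) + 1/19668 = (4 - 2*(-2 + 864)²) + 1/19668 = (4 - 2*862²) + 1/19668 = (4 - 2*743044) + 1/19668 = (4 - 1486088) + 1/19668 = -1486084 + 1/19668 = -29228300111/19668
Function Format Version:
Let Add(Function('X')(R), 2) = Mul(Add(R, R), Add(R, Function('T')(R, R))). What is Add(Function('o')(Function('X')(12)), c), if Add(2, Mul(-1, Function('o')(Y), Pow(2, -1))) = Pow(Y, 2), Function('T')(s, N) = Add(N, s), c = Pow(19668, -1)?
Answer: Rational(-29228300111, 19668) ≈ -1.4861e+6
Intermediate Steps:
c = Rational(1, 19668) ≈ 5.0844e-5
Function('X')(R) = Add(-2, Mul(6, Pow(R, 2))) (Function('X')(R) = Add(-2, Mul(Add(R, R), Add(R, Add(R, R)))) = Add(-2, Mul(Mul(2, R), Add(R, Mul(2, R)))) = Add(-2, Mul(Mul(2, R), Mul(3, R))) = Add(-2, Mul(6, Pow(R, 2))))
Function('o')(Y) = Add(4, Mul(-2, Pow(Y, 2)))
Add(Function('o')(Function('X')(12)), c) = Add(Add(4, Mul(-2, Pow(Add(-2, Mul(6, Pow(12, 2))), 2))), Rational(1, 19668)) = Add(Add(4, Mul(-2, Pow(Add(-2, Mul(6, 144)), 2))), Rational(1, 19668)) = Add(Add(4, Mul(-2, Pow(Add(-2, 864), 2))), Rational(1, 19668)) = Add(Add(4, Mul(-2, Pow(862, 2))), Rational(1, 19668)) = Add(Add(4, Mul(-2, 743044)), Rational(1, 19668)) = Add(Add(4, -1486088), Rational(1, 19668)) = Add(-1486084, Rational(1, 19668)) = Rational(-29228300111, 19668)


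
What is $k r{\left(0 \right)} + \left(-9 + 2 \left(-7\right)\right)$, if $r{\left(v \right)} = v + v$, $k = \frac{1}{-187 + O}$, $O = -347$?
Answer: $-23$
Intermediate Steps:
$k = - \frac{1}{534}$ ($k = \frac{1}{-187 - 347} = \frac{1}{-534} = - \frac{1}{534} \approx -0.0018727$)
$r{\left(v \right)} = 2 v$
$k r{\left(0 \right)} + \left(-9 + 2 \left(-7\right)\right) = - \frac{2 \cdot 0}{534} + \left(-9 + 2 \left(-7\right)\right) = \left(- \frac{1}{534}\right) 0 - 23 = 0 - 23 = -23$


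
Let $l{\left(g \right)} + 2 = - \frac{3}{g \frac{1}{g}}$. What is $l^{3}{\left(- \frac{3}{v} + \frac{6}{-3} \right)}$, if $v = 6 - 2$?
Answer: $-125$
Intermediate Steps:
$v = 4$
$l{\left(g \right)} = -5$ ($l{\left(g \right)} = -2 - \frac{3}{g \frac{1}{g}} = -2 - \frac{3}{1} = -2 - 3 = -5$)
$l^{3}{\left(- \frac{3}{v} + \frac{6}{-3} \right)} = \left(-5\right)^{3} = -125$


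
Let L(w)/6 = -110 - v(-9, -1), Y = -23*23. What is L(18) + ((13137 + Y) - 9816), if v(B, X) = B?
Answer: 2186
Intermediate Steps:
Y = -529
L(w) = -606 (L(w) = 6*(-110 - 1*(-9)) = 6*(-110 + 9) = 6*(-101) = -606)
L(18) + ((13137 + Y) - 9816) = -606 + ((13137 - 529) - 9816) = -606 + (12608 - 9816) = -606 + 2792 = 2186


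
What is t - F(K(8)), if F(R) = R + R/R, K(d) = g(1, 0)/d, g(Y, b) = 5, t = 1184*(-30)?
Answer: -284173/8 ≈ -35522.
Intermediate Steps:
t = -35520
K(d) = 5/d
F(R) = 1 + R (F(R) = R + 1 = 1 + R)
t - F(K(8)) = -35520 - (1 + 5/8) = -35520 - 1*13/8 = -35520 - 13/8 = -284173/8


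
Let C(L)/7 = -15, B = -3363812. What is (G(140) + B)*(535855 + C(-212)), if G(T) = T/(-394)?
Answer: -355026006465500/197 ≈ -1.8022e+12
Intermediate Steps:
C(L) = -105 (C(L) = 7*(-15) = -105)
G(T) = -T/394 (G(T) = T*(-1/394) = -T/394)
(G(140) + B)*(535855 + C(-212)) = (-1/394*140 - 3363812)*(535855 - 105) = (-70/197 - 3363812)*535750 = -662671034/197*535750 = -355026006465500/197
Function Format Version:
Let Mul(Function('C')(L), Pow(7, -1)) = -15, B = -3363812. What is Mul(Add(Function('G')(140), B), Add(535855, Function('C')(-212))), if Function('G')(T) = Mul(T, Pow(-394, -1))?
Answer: Rational(-355026006465500, 197) ≈ -1.8022e+12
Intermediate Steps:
Function('C')(L) = -105 (Function('C')(L) = Mul(7, -15) = -105)
Function('G')(T) = Mul(Rational(-1, 394), T) (Function('G')(T) = Mul(T, Rational(-1, 394)) = Mul(Rational(-1, 394), T))
Mul(Add(Function('G')(140), B), Add(535855, Function('C')(-212))) = Mul(Add(Mul(Rational(-1, 394), 140), -3363812), Add(535855, -105)) = Mul(Add(Rational(-70, 197), -3363812), 535750) = Mul(Rational(-662671034, 197), 535750) = Rational(-355026006465500, 197)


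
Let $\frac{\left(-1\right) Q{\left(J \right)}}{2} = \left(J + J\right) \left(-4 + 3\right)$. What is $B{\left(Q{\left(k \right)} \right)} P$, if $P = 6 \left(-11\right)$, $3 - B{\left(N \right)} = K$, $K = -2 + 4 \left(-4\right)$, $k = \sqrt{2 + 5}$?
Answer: $-1386$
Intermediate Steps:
$k = \sqrt{7} \approx 2.6458$
$Q{\left(J \right)} = 4 J$ ($Q{\left(J \right)} = - 2 \left(J + J\right) \left(-4 + 3\right) = - 2 \cdot 2 J \left(-1\right) = - 2 \left(- 2 J\right) = 4 J$)
$K = -18$ ($K = -2 - 16 = -18$)
$B{\left(N \right)} = 21$ ($B{\left(N \right)} = 3 - -18 = 3 + 18 = 21$)
$P = -66$
$B{\left(Q{\left(k \right)} \right)} P = 21 \left(-66\right) = -1386$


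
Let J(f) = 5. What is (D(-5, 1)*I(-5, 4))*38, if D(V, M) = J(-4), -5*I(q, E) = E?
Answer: -152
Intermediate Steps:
I(q, E) = -E/5
D(V, M) = 5
(D(-5, 1)*I(-5, 4))*38 = (5*(-1/5*4))*38 = (5*(-4/5))*38 = -4*38 = -152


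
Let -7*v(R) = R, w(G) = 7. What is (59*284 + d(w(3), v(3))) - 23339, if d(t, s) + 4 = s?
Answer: -46112/7 ≈ -6587.4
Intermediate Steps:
v(R) = -R/7
d(t, s) = -4 + s
(59*284 + d(w(3), v(3))) - 23339 = (59*284 + (-4 - ⅐*3)) - 23339 = (16756 + (-4 - 3/7)) - 23339 = (16756 - 31/7) - 23339 = 117261/7 - 23339 = -46112/7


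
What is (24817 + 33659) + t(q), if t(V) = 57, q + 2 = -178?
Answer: 58533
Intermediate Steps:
q = -180 (q = -2 - 178 = -180)
(24817 + 33659) + t(q) = (24817 + 33659) + 57 = 58476 + 57 = 58533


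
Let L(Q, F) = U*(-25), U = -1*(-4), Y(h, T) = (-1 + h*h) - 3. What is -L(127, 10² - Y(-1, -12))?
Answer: 100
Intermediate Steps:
Y(h, T) = -4 + h² (Y(h, T) = (-1 + h²) - 3 = -4 + h²)
U = 4
L(Q, F) = -100 (L(Q, F) = 4*(-25) = -100)
-L(127, 10² - Y(-1, -12)) = -1*(-100) = 100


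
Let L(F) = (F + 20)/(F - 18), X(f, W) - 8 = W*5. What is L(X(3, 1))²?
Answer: 1089/25 ≈ 43.560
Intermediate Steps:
X(f, W) = 8 + 5*W (X(f, W) = 8 + W*5 = 8 + 5*W)
L(F) = (20 + F)/(-18 + F)
L(X(3, 1))² = ((20 + (8 + 5*1))/(-18 + (8 + 5*1)))² = ((20 + (8 + 5))/(-18 + (8 + 5)))² = ((20 + 13)/(-18 + 13))² = (33/(-5))² = (-⅕*33)² = (-33/5)² = 1089/25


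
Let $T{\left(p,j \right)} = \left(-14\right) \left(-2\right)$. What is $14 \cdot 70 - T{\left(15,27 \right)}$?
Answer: $952$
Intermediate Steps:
$T{\left(p,j \right)} = 28$
$14 \cdot 70 - T{\left(15,27 \right)} = 14 \cdot 70 - 28 = 980 - 28 = 952$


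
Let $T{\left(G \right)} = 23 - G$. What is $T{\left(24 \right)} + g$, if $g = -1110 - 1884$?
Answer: $-2995$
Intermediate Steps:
$g = -2994$ ($g = -1110 - 1884 = -2994$)
$T{\left(24 \right)} + g = \left(23 - 24\right) - 2994 = -1 - 2994 = -2995$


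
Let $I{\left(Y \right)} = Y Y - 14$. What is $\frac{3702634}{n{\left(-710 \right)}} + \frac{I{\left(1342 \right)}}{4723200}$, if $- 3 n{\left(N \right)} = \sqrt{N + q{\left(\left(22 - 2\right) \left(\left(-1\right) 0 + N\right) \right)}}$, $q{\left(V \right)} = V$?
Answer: $\frac{36019}{94464} + \frac{1851317 i \sqrt{14910}}{2485} \approx 0.3813 + 90969.0 i$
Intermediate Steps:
$I{\left(Y \right)} = -14 + Y^{2}$ ($I{\left(Y \right)} = Y^{2} - 14 = -14 + Y^{2}$)
$n{\left(N \right)} = - \frac{\sqrt{21} \sqrt{N}}{3}$ ($n{\left(N \right)} = - \frac{\sqrt{N + \left(22 - 2\right) \left(\left(-1\right) 0 + N\right)}}{3} = - \frac{\sqrt{N + 20 \left(0 + N\right)}}{3} = - \frac{\sqrt{N + 20 N}}{3} = - \frac{\sqrt{21 N}}{3} = - \frac{\sqrt{21} \sqrt{N}}{3}$)
$\frac{3702634}{n{\left(-710 \right)}} + \frac{I{\left(1342 \right)}}{4723200} = \frac{3702634}{\left(- \frac{1}{3}\right) \sqrt{21} \sqrt{-710}} + \frac{-14 + 1342^{2}}{4723200} = \frac{3702634}{\left(- \frac{1}{3}\right) \sqrt{21} i \sqrt{710}} + \left(-14 + 1800964\right) \frac{1}{4723200} = \frac{3702634}{\left(- \frac{1}{3}\right) i \sqrt{14910}} + 1800950 \cdot \frac{1}{4723200} = 3702634 \frac{i \sqrt{14910}}{4970} + \frac{36019}{94464} = \frac{1851317 i \sqrt{14910}}{2485} + \frac{36019}{94464} = \frac{36019}{94464} + \frac{1851317 i \sqrt{14910}}{2485}$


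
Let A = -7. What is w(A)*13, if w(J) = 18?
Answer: 234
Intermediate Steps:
w(A)*13 = 18*13 = 234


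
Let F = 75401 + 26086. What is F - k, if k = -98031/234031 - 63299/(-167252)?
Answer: 3972421244383987/39142152812 ≈ 1.0149e+5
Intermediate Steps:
F = 101487
k = -1581952543/39142152812 (k = -98031*1/234031 - 63299*(-1/167252) = -98031/234031 + 63299/167252 = -1581952543/39142152812 ≈ -0.040416)
F - k = 101487 - 1*(-1581952543/39142152812) = 101487 + 1581952543/39142152812 = 3972421244383987/39142152812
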